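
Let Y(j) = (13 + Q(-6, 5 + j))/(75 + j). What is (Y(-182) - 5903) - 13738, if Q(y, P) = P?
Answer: -2101423/107 ≈ -19639.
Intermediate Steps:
Y(j) = (18 + j)/(75 + j) (Y(j) = (13 + (5 + j))/(75 + j) = (18 + j)/(75 + j))
(Y(-182) - 5903) - 13738 = ((18 - 182)/(75 - 182) - 5903) - 13738 = (-164/(-107) - 5903) - 13738 = (-1/107*(-164) - 5903) - 13738 = (164/107 - 5903) - 13738 = -631457/107 - 13738 = -2101423/107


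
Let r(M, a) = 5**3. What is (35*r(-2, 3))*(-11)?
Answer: -48125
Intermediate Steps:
r(M, a) = 125
(35*r(-2, 3))*(-11) = (35*125)*(-11) = 4375*(-11) = -48125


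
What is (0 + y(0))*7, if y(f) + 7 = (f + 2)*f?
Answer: -49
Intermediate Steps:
y(f) = -7 + f*(2 + f) (y(f) = -7 + (f + 2)*f = -7 + (2 + f)*f = -7 + f*(2 + f))
(0 + y(0))*7 = (0 + (-7 + 0² + 2*0))*7 = (0 + (-7 + 0 + 0))*7 = (0 - 7)*7 = -7*7 = -49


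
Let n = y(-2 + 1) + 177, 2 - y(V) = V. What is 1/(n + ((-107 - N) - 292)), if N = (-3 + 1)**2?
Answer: -1/223 ≈ -0.0044843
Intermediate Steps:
y(V) = 2 - V
N = 4 (N = (-2)**2 = 4)
n = 180 (n = (2 - (-2 + 1)) + 177 = (2 - 1*(-1)) + 177 = (2 + 1) + 177 = 3 + 177 = 180)
1/(n + ((-107 - N) - 292)) = 1/(180 + ((-107 - 1*4) - 292)) = 1/(180 + ((-107 - 4) - 292)) = 1/(180 + (-111 - 292)) = 1/(180 - 403) = 1/(-223) = -1/223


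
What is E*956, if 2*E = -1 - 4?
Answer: -2390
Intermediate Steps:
E = -5/2 (E = (-1 - 4)/2 = (½)*(-5) = -5/2 ≈ -2.5000)
E*956 = -5/2*956 = -2390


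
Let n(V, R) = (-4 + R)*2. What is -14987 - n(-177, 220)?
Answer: -15419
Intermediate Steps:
n(V, R) = -8 + 2*R
-14987 - n(-177, 220) = -14987 - (-8 + 2*220) = -14987 - (-8 + 440) = -14987 - 1*432 = -14987 - 432 = -15419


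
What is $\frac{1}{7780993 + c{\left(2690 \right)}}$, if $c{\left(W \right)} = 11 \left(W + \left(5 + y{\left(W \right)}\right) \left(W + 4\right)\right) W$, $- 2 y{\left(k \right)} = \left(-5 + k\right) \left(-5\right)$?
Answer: $\frac{1}{535575980643} \approx 1.8671 \cdot 10^{-12}$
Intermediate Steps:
$y{\left(k \right)} = - \frac{25}{2} + \frac{5 k}{2}$ ($y{\left(k \right)} = - \frac{\left(-5 + k\right) \left(-5\right)}{2} = - \frac{25 - 5 k}{2} = - \frac{25}{2} + \frac{5 k}{2}$)
$c{\left(W \right)} = W \left(11 W + 11 \left(4 + W\right) \left(- \frac{15}{2} + \frac{5 W}{2}\right)\right)$ ($c{\left(W \right)} = 11 \left(W + \left(5 + \left(- \frac{25}{2} + \frac{5 W}{2}\right)\right) \left(W + 4\right)\right) W = 11 \left(W + \left(- \frac{15}{2} + \frac{5 W}{2}\right) \left(4 + W\right)\right) W = 11 \left(W + \left(4 + W\right) \left(- \frac{15}{2} + \frac{5 W}{2}\right)\right) W = \left(11 W + 11 \left(4 + W\right) \left(- \frac{15}{2} + \frac{5 W}{2}\right)\right) W = W \left(11 W + 11 \left(4 + W\right) \left(- \frac{15}{2} + \frac{5 W}{2}\right)\right)$)
$\frac{1}{7780993 + c{\left(2690 \right)}} = \frac{1}{7780993 + \frac{11}{2} \cdot 2690 \left(-60 + 5 \cdot 2690^{2} + 7 \cdot 2690\right)} = \frac{1}{7780993 + \frac{11}{2} \cdot 2690 \left(-60 + 5 \cdot 7236100 + 18830\right)} = \frac{1}{7780993 + \frac{11}{2} \cdot 2690 \left(-60 + 36180500 + 18830\right)} = \frac{1}{7780993 + \frac{11}{2} \cdot 2690 \cdot 36199270} = \frac{1}{7780993 + 535568199650} = \frac{1}{535575980643}$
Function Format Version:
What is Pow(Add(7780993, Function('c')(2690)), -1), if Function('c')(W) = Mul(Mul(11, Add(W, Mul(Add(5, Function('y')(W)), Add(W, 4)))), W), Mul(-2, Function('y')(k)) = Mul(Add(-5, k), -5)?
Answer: Rational(1, 535575980643) ≈ 1.8671e-12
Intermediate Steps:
Function('y')(k) = Add(Rational(-25, 2), Mul(Rational(5, 2), k)) (Function('y')(k) = Mul(Rational(-1, 2), Mul(Add(-5, k), -5)) = Mul(Rational(-1, 2), Add(25, Mul(-5, k))) = Add(Rational(-25, 2), Mul(Rational(5, 2), k)))
Function('c')(W) = Mul(W, Add(Mul(11, W), Mul(11, Add(4, W), Add(Rational(-15, 2), Mul(Rational(5, 2), W))))) (Function('c')(W) = Mul(Mul(11, Add(W, Mul(Add(5, Add(Rational(-25, 2), Mul(Rational(5, 2), W))), Add(W, 4)))), W) = Mul(Mul(11, Add(W, Mul(Add(Rational(-15, 2), Mul(Rational(5, 2), W)), Add(4, W)))), W) = Mul(Mul(11, Add(W, Mul(Add(4, W), Add(Rational(-15, 2), Mul(Rational(5, 2), W))))), W) = Mul(Add(Mul(11, W), Mul(11, Add(4, W), Add(Rational(-15, 2), Mul(Rational(5, 2), W)))), W) = Mul(W, Add(Mul(11, W), Mul(11, Add(4, W), Add(Rational(-15, 2), Mul(Rational(5, 2), W))))))
Pow(Add(7780993, Function('c')(2690)), -1) = Pow(Add(7780993, Mul(Rational(11, 2), 2690, Add(-60, Mul(5, Pow(2690, 2)), Mul(7, 2690)))), -1) = Pow(Add(7780993, Mul(Rational(11, 2), 2690, Add(-60, Mul(5, 7236100), 18830))), -1) = Pow(Add(7780993, Mul(Rational(11, 2), 2690, Add(-60, 36180500, 18830))), -1) = Pow(Add(7780993, Mul(Rational(11, 2), 2690, 36199270)), -1) = Pow(Add(7780993, 535568199650), -1) = Pow(535575980643, -1) = Rational(1, 535575980643)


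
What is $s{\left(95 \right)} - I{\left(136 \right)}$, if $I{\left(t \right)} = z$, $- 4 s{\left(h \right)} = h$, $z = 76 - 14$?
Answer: $- \frac{343}{4} \approx -85.75$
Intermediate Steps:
$z = 62$
$s{\left(h \right)} = - \frac{h}{4}$
$I{\left(t \right)} = 62$
$s{\left(95 \right)} - I{\left(136 \right)} = \left(- \frac{1}{4}\right) 95 - 62 = - \frac{95}{4} - 62 = - \frac{343}{4}$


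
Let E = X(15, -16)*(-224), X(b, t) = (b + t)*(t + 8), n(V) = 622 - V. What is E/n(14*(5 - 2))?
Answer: -448/145 ≈ -3.0897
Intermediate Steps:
X(b, t) = (8 + t)*(b + t) (X(b, t) = (b + t)*(8 + t) = (8 + t)*(b + t))
E = -1792 (E = ((-16)**2 + 8*15 + 8*(-16) + 15*(-16))*(-224) = (256 + 120 - 128 - 240)*(-224) = 8*(-224) = -1792)
E/n(14*(5 - 2)) = -1792/(622 - 14*(5 - 2)) = -1792/(622 - 14*3) = -1792/(622 - 1*42) = -1792/(622 - 42) = -1792/580 = -1792*1/580 = -448/145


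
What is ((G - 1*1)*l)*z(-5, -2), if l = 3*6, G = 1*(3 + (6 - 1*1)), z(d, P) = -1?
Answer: -126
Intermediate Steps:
G = 8 (G = 1*(3 + (6 - 1)) = 1*(3 + 5) = 1*8 = 8)
l = 18
((G - 1*1)*l)*z(-5, -2) = ((8 - 1*1)*18)*(-1) = ((8 - 1)*18)*(-1) = (7*18)*(-1) = 126*(-1) = -126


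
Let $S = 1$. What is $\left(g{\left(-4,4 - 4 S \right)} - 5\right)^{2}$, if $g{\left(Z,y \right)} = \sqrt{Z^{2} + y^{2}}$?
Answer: $1$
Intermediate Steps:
$\left(g{\left(-4,4 - 4 S \right)} - 5\right)^{2} = \left(\sqrt{\left(-4\right)^{2} + \left(4 - 4\right)^{2}} - 5\right)^{2} = \left(\sqrt{16 + \left(4 - 4\right)^{2}} - 5\right)^{2} = \left(\sqrt{16 + 0^{2}} - 5\right)^{2} = \left(\sqrt{16 + 0} - 5\right)^{2} = \left(\sqrt{16} - 5\right)^{2} = \left(4 - 5\right)^{2} = \left(-1\right)^{2} = 1$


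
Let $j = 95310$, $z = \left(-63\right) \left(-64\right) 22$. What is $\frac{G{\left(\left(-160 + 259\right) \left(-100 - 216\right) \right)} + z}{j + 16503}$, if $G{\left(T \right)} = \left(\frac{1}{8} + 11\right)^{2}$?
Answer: $\frac{5684977}{7156032} \approx 0.79443$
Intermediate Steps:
$z = 88704$ ($z = 4032 \cdot 22 = 88704$)
$G{\left(T \right)} = \frac{7921}{64}$ ($G{\left(T \right)} = \left(\frac{1}{8} + 11\right)^{2} = \left(\frac{89}{8}\right)^{2} = \frac{7921}{64}$)
$\frac{G{\left(\left(-160 + 259\right) \left(-100 - 216\right) \right)} + z}{j + 16503} = \frac{\frac{7921}{64} + 88704}{95310 + 16503} = \frac{5684977}{64 \cdot 111813} = \frac{5684977}{64} \cdot \frac{1}{111813} = \frac{5684977}{7156032}$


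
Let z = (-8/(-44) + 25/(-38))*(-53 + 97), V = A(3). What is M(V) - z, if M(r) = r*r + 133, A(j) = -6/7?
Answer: 144009/931 ≈ 154.68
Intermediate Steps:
A(j) = -6/7 (A(j) = -6*⅐ = -6/7)
V = -6/7 ≈ -0.85714
M(r) = 133 + r² (M(r) = r² + 133 = 133 + r²)
z = -398/19 (z = (-8*(-1/44) + 25*(-1/38))*44 = (2/11 - 25/38)*44 = -199/418*44 = -398/19 ≈ -20.947)
M(V) - z = (133 + (-6/7)²) - 1*(-398/19) = (133 + 36/49) + 398/19 = 6553/49 + 398/19 = 144009/931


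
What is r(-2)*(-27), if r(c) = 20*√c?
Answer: -540*I*√2 ≈ -763.68*I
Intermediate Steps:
r(-2)*(-27) = (20*√(-2))*(-27) = (20*(I*√2))*(-27) = (20*I*√2)*(-27) = -540*I*√2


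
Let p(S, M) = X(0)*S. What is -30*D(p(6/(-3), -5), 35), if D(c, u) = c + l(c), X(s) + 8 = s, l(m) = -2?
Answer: -420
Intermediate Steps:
X(s) = -8 + s
p(S, M) = -8*S (p(S, M) = (-8 + 0)*S = -8*S)
D(c, u) = -2 + c (D(c, u) = c - 2 = -2 + c)
-30*D(p(6/(-3), -5), 35) = -30*(-2 - 48/(-3)) = -30*(-2 - 48*(-1)/3) = -30*(-2 - 8*(-2)) = -30*(-2 + 16) = -30*14 = -420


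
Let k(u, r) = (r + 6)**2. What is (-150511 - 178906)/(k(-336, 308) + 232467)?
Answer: -329417/331063 ≈ -0.99503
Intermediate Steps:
k(u, r) = (6 + r)**2
(-150511 - 178906)/(k(-336, 308) + 232467) = (-150511 - 178906)/((6 + 308)**2 + 232467) = -329417/(314**2 + 232467) = -329417/(98596 + 232467) = -329417/331063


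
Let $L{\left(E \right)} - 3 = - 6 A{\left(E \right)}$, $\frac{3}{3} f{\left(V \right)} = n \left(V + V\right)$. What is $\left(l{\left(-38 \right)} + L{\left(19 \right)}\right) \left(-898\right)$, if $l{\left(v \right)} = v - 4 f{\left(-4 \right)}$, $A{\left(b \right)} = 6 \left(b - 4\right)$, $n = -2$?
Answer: $573822$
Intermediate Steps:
$A{\left(b \right)} = -24 + 6 b$ ($A{\left(b \right)} = 6 \left(-4 + b\right) = -24 + 6 b$)
$f{\left(V \right)} = - 4 V$ ($f{\left(V \right)} = - 2 \left(V + V\right) = - 2 \cdot 2 V = - 4 V$)
$l{\left(v \right)} = -64 + v$ ($l{\left(v \right)} = v - 4 \left(\left(-4\right) \left(-4\right)\right) = v - 64 = -64 + v$)
$L{\left(E \right)} = 147 - 36 E$ ($L{\left(E \right)} = 3 - 6 \left(-24 + 6 E\right) = 3 - \left(-144 + 36 E\right) = 147 - 36 E$)
$\left(l{\left(-38 \right)} + L{\left(19 \right)}\right) \left(-898\right) = \left(\left(-64 - 38\right) + \left(147 - 684\right)\right) \left(-898\right) = \left(-102 + \left(147 - 684\right)\right) \left(-898\right) = \left(-102 - 537\right) \left(-898\right) = \left(-639\right) \left(-898\right) = 573822$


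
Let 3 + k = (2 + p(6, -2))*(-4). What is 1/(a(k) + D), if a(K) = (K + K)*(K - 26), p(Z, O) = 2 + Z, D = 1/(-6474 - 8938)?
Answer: 15412/91454807 ≈ 0.00016852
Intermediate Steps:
D = -1/15412 (D = 1/(-15412) = -1/15412 ≈ -6.4885e-5)
k = -43 (k = -3 + (2 + (2 + 6))*(-4) = -3 + (2 + 8)*(-4) = -3 + 10*(-4) = -3 - 40 = -43)
a(K) = 2*K*(-26 + K) (a(K) = (2*K)*(-26 + K) = 2*K*(-26 + K))
1/(a(k) + D) = 1/(2*(-43)*(-26 - 43) - 1/15412) = 1/(2*(-43)*(-69) - 1/15412) = 1/(5934 - 1/15412) = 1/(91454807/15412) = 15412/91454807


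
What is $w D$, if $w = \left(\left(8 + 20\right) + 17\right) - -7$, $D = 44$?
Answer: $2288$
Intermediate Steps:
$w = 52$ ($w = \left(28 + 17\right) + 7 = 45 + 7 = 52$)
$w D = 52 \cdot 44 = 2288$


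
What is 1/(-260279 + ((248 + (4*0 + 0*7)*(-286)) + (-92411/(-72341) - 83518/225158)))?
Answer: -8144077439/2117705217890459 ≈ -3.8457e-6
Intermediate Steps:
1/(-260279 + ((248 + (4*0 + 0*7)*(-286)) + (-92411/(-72341) - 83518/225158))) = 1/(-260279 + ((248 + (0 + 0)*(-286)) + (-92411*(-1/72341) - 83518*1/225158))) = 1/(-260279 + ((248 + 0*(-286)) + (92411/72341 - 41759/112579))) = 1/(-260279 + ((248 + 0) + 7382650150/8144077439)) = 1/(-260279 + (248 + 7382650150/8144077439)) = 1/(-260279 + 2027113855022/8144077439) = 1/(-2117705217890459/8144077439) = -8144077439/2117705217890459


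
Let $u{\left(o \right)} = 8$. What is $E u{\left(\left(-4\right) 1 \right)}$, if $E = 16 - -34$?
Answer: $400$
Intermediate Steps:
$E = 50$ ($E = 16 + 34 = 50$)
$E u{\left(\left(-4\right) 1 \right)} = 50 \cdot 8 = 400$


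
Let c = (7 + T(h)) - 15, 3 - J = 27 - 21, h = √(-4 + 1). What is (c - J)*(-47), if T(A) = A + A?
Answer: 235 - 94*I*√3 ≈ 235.0 - 162.81*I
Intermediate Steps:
h = I*√3 (h = √(-3) = I*√3 ≈ 1.732*I)
J = -3 (J = 3 - (27 - 21) = 3 - 1*6 = 3 - 6 = -3)
T(A) = 2*A
c = -8 + 2*I*√3 (c = (7 + 2*(I*√3)) - 15 = (7 + 2*I*√3) - 15 = -8 + 2*I*√3 ≈ -8.0 + 3.4641*I)
(c - J)*(-47) = ((-8 + 2*I*√3) - 1*(-3))*(-47) = ((-8 + 2*I*√3) + 3)*(-47) = (-5 + 2*I*√3)*(-47) = 235 - 94*I*√3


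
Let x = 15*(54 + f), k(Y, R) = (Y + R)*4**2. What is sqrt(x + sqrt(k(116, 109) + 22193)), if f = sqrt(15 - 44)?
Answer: sqrt(810 + sqrt(25793) + 15*I*sqrt(29)) ≈ 31.181 + 1.2953*I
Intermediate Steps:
f = I*sqrt(29) (f = sqrt(-29) = I*sqrt(29) ≈ 5.3852*I)
k(Y, R) = 16*R + 16*Y (k(Y, R) = (R + Y)*16 = 16*R + 16*Y)
x = 810 + 15*I*sqrt(29) (x = 15*(54 + I*sqrt(29)) = 810 + 15*I*sqrt(29) ≈ 810.0 + 80.777*I)
sqrt(x + sqrt(k(116, 109) + 22193)) = sqrt((810 + 15*I*sqrt(29)) + sqrt((16*109 + 16*116) + 22193)) = sqrt((810 + 15*I*sqrt(29)) + sqrt((1744 + 1856) + 22193)) = sqrt((810 + 15*I*sqrt(29)) + sqrt(3600 + 22193)) = sqrt((810 + 15*I*sqrt(29)) + sqrt(25793)) = sqrt(810 + sqrt(25793) + 15*I*sqrt(29))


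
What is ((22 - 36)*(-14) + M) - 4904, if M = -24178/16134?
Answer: -37991525/8067 ≈ -4709.5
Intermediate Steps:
M = -12089/8067 (M = -24178*1/16134 = -12089/8067 ≈ -1.4986)
((22 - 36)*(-14) + M) - 4904 = ((22 - 36)*(-14) - 12089/8067) - 4904 = (-14*(-14) - 12089/8067) - 4904 = (196 - 12089/8067) - 4904 = 1569043/8067 - 4904 = -37991525/8067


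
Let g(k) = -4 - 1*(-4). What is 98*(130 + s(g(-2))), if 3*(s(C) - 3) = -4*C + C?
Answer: 13034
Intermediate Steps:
g(k) = 0 (g(k) = -4 + 4 = 0)
s(C) = 3 - C (s(C) = 3 + (-4*C + C)/3 = 3 + (-3*C)/3 = 3 - C)
98*(130 + s(g(-2))) = 98*(130 + (3 - 1*0)) = 98*(130 + (3 + 0)) = 98*(130 + 3) = 98*133 = 13034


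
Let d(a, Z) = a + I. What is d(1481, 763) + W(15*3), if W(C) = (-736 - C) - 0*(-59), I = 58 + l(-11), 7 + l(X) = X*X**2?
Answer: -580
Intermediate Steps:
l(X) = -7 + X**3 (l(X) = -7 + X*X**2 = -7 + X**3)
I = -1280 (I = 58 + (-7 + (-11)**3) = 58 + (-7 - 1331) = 58 - 1338 = -1280)
d(a, Z) = -1280 + a (d(a, Z) = a - 1280 = -1280 + a)
W(C) = -736 - C (W(C) = (-736 - C) - 1*0 = (-736 - C) + 0 = -736 - C)
d(1481, 763) + W(15*3) = (-1280 + 1481) + (-736 - 15*3) = 201 + (-736 - 1*45) = 201 + (-736 - 45) = 201 - 781 = -580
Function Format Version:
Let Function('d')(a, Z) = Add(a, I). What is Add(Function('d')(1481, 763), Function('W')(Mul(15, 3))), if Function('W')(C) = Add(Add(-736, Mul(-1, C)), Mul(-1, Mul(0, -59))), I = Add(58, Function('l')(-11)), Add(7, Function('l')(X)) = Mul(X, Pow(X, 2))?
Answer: -580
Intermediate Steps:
Function('l')(X) = Add(-7, Pow(X, 3)) (Function('l')(X) = Add(-7, Mul(X, Pow(X, 2))) = Add(-7, Pow(X, 3)))
I = -1280 (I = Add(58, Add(-7, Pow(-11, 3))) = Add(58, Add(-7, -1331)) = Add(58, -1338) = -1280)
Function('d')(a, Z) = Add(-1280, a) (Function('d')(a, Z) = Add(a, -1280) = Add(-1280, a))
Function('W')(C) = Add(-736, Mul(-1, C)) (Function('W')(C) = Add(Add(-736, Mul(-1, C)), Mul(-1, 0)) = Add(Add(-736, Mul(-1, C)), 0) = Add(-736, Mul(-1, C)))
Add(Function('d')(1481, 763), Function('W')(Mul(15, 3))) = Add(Add(-1280, 1481), Add(-736, Mul(-1, Mul(15, 3)))) = Add(201, Add(-736, Mul(-1, 45))) = Add(201, Add(-736, -45)) = Add(201, -781) = -580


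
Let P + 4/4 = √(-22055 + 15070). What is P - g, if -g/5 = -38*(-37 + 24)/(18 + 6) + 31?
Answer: 3083/12 + I*√6985 ≈ 256.92 + 83.576*I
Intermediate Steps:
P = -1 + I*√6985 (P = -1 + √(-22055 + 15070) = -1 + √(-6985) = -1 + I*√6985 ≈ -1.0 + 83.576*I)
g = -3095/12 (g = -5*(-38*(-37 + 24)/(18 + 6) + 31) = -5*(-(-494)/24 + 31) = -5*(-38*(-13/24) + 31) = -5*(247/12 + 31) = -5*619/12 = -3095/12 ≈ -257.92)
P - g = (-1 + I*√6985) - 1*(-3095/12) = (-1 + I*√6985) + 3095/12 = 3083/12 + I*√6985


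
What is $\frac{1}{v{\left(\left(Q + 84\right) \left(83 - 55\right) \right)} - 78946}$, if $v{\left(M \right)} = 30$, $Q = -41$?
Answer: $- \frac{1}{78916} \approx -1.2672 \cdot 10^{-5}$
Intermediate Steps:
$\frac{1}{v{\left(\left(Q + 84\right) \left(83 - 55\right) \right)} - 78946} = \frac{1}{30 - 78946} = \frac{1}{-78916} = - \frac{1}{78916}$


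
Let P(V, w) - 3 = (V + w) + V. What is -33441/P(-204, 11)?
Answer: 33441/394 ≈ 84.876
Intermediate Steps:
P(V, w) = 3 + w + 2*V (P(V, w) = 3 + ((V + w) + V) = 3 + (w + 2*V) = 3 + w + 2*V)
-33441/P(-204, 11) = -33441/(3 + 11 + 2*(-204)) = -33441/(3 + 11 - 408) = -33441/(-394) = -33441*(-1/394) = 33441/394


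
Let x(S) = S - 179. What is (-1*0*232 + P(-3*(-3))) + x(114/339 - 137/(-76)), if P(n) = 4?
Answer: -1484531/8588 ≈ -172.86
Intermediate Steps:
x(S) = -179 + S
(-1*0*232 + P(-3*(-3))) + x(114/339 - 137/(-76)) = (-1*0*232 + 4) + (-179 + (114/339 - 137/(-76))) = (0*232 + 4) + (-179 + (114*(1/339) - 137*(-1/76))) = (0 + 4) + (-179 + (38/113 + 137/76)) = 4 + (-179 + 18369/8588) = 4 - 1518883/8588 = -1484531/8588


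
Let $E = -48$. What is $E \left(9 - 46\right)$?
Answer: $1776$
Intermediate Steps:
$E \left(9 - 46\right) = - 48 \left(9 - 46\right) = \left(-48\right) \left(-37\right) = 1776$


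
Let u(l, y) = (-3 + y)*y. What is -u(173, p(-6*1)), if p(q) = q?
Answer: -54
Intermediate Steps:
u(l, y) = y*(-3 + y)
-u(173, p(-6*1)) = -(-6*1)*(-3 - 6*1) = -(-6)*(-3 - 6) = -(-6)*(-9) = -1*54 = -54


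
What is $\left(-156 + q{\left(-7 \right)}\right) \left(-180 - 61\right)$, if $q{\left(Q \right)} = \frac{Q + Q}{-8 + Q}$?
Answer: $\frac{560566}{15} \approx 37371.0$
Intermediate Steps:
$q{\left(Q \right)} = \frac{2 Q}{-8 + Q}$
$\left(-156 + q{\left(-7 \right)}\right) \left(-180 - 61\right) = \left(-156 + 2 \left(-7\right) \frac{1}{-8 - 7}\right) \left(-180 - 61\right) = \left(-156 + 2 \left(-7\right) \frac{1}{-15}\right) \left(-180 - 61\right) = \left(-156 + 2 \left(-7\right) \left(- \frac{1}{15}\right)\right) \left(-241\right) = \left(-156 + \frac{14}{15}\right) \left(-241\right) = \left(- \frac{2326}{15}\right) \left(-241\right) = \frac{560566}{15}$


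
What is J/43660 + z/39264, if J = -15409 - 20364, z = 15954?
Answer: -29501643/71427760 ≈ -0.41303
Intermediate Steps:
J = -35773
J/43660 + z/39264 = -35773/43660 + 15954/39264 = -35773*1/43660 + 15954*(1/39264) = -35773/43660 + 2659/6544 = -29501643/71427760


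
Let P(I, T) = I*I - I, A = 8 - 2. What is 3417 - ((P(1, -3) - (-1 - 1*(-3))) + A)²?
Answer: 3401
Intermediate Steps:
A = 6
P(I, T) = I² - I
3417 - ((P(1, -3) - (-1 - 1*(-3))) + A)² = 3417 - ((1*(-1 + 1) - (-1 - 1*(-3))) + 6)² = 3417 - ((1*0 - (-1 + 3)) + 6)² = 3417 - ((0 - 1*2) + 6)² = 3417 - ((0 - 2) + 6)² = 3417 - (-2 + 6)² = 3417 - 1*4² = 3417 - 1*16 = 3417 - 16 = 3401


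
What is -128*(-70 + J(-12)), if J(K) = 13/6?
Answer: 26048/3 ≈ 8682.7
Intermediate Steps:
J(K) = 13/6 (J(K) = 13*(1/6) = 13/6)
-128*(-70 + J(-12)) = -128*(-70 + 13/6) = -128*(-407/6) = 26048/3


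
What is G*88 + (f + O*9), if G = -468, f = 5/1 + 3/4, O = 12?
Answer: -164281/4 ≈ -41070.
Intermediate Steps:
f = 23/4 (f = 5*1 + 3*(¼) = 5 + ¾ = 23/4 ≈ 5.7500)
G*88 + (f + O*9) = -468*88 + (23/4 + 12*9) = -41184 + (23/4 + 108) = -41184 + 455/4 = -164281/4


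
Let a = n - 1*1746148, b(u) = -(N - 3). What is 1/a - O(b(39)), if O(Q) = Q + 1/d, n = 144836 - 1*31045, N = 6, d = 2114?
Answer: 10350773623/3450802698 ≈ 2.9995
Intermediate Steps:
b(u) = -3 (b(u) = -(6 - 3) = -1*3 = -3)
n = 113791 (n = 144836 - 31045 = 113791)
O(Q) = 1/2114 + Q (O(Q) = Q + 1/2114 = 1/2114 + Q)
a = -1632357 (a = 113791 - 1*1746148 = 113791 - 1746148 = -1632357)
1/a - O(b(39)) = 1/(-1632357) - (1/2114 - 3) = -1/1632357 - 1*(-6341/2114) = -1/1632357 + 6341/2114 = 10350773623/3450802698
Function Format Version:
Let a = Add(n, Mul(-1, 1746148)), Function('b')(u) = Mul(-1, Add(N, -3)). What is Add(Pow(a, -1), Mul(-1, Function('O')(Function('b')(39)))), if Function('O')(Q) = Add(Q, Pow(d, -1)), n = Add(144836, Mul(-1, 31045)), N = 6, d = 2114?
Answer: Rational(10350773623, 3450802698) ≈ 2.9995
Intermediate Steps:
Function('b')(u) = -3 (Function('b')(u) = Mul(-1, Add(6, -3)) = Mul(-1, 3) = -3)
n = 113791 (n = Add(144836, -31045) = 113791)
Function('O')(Q) = Add(Rational(1, 2114), Q) (Function('O')(Q) = Add(Q, Pow(2114, -1)) = Add(Q, Rational(1, 2114)) = Add(Rational(1, 2114), Q))
a = -1632357 (a = Add(113791, Mul(-1, 1746148)) = Add(113791, -1746148) = -1632357)
Add(Pow(a, -1), Mul(-1, Function('O')(Function('b')(39)))) = Add(Pow(-1632357, -1), Mul(-1, Add(Rational(1, 2114), -3))) = Add(Rational(-1, 1632357), Mul(-1, Rational(-6341, 2114))) = Add(Rational(-1, 1632357), Rational(6341, 2114)) = Rational(10350773623, 3450802698)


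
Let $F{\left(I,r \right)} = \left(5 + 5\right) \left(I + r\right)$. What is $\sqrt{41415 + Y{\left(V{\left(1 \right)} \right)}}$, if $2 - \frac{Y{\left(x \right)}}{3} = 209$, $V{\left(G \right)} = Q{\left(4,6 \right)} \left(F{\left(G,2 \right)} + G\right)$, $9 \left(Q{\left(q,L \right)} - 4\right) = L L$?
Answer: $\sqrt{40794} \approx 201.98$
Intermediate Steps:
$Q{\left(q,L \right)} = 4 + \frac{L^{2}}{9}$ ($Q{\left(q,L \right)} = 4 + \frac{L L}{9} = 4 + \frac{L^{2}}{9}$)
$F{\left(I,r \right)} = 10 I + 10 r$ ($F{\left(I,r \right)} = 10 \left(I + r\right) = 10 I + 10 r$)
$V{\left(G \right)} = 160 + 88 G$ ($V{\left(G \right)} = \left(4 + \frac{6^{2}}{9}\right) \left(\left(10 G + 10 \cdot 2\right) + G\right) = \left(4 + \frac{1}{9} \cdot 36\right) \left(\left(10 G + 20\right) + G\right) = \left(4 + 4\right) \left(\left(20 + 10 G\right) + G\right) = 8 \left(20 + 11 G\right) = 160 + 88 G$)
$Y{\left(x \right)} = -621$ ($Y{\left(x \right)} = 6 - 627 = -621$)
$\sqrt{41415 + Y{\left(V{\left(1 \right)} \right)}} = \sqrt{41415 - 621} = \sqrt{40794}$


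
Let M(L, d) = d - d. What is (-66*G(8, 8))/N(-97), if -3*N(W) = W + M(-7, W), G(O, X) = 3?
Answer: -594/97 ≈ -6.1237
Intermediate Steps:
M(L, d) = 0
N(W) = -W/3 (N(W) = -(W + 0)/3 = -W/3)
(-66*G(8, 8))/N(-97) = (-66*3)/((-⅓*(-97))) = -198/97/3 = -198*3/97 = -594/97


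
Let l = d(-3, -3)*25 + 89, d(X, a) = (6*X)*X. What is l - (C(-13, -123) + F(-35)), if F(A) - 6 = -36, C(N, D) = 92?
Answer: 1377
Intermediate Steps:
d(X, a) = 6*X²
F(A) = -30 (F(A) = 6 - 36 = -30)
l = 1439 (l = (6*(-3)²)*25 + 89 = (6*9)*25 + 89 = 54*25 + 89 = 1350 + 89 = 1439)
l - (C(-13, -123) + F(-35)) = 1439 - (92 - 30) = 1439 - 1*62 = 1439 - 62 = 1377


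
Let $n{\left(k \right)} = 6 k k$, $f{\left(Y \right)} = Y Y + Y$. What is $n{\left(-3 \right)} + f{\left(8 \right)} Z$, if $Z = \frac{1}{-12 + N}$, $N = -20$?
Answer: $\frac{207}{4} \approx 51.75$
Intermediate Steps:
$f{\left(Y \right)} = Y + Y^{2}$ ($f{\left(Y \right)} = Y^{2} + Y = Y + Y^{2}$)
$n{\left(k \right)} = 6 k^{2}$
$Z = - \frac{1}{32}$ ($Z = \frac{1}{-12 - 20} = \frac{1}{-32} = - \frac{1}{32} \approx -0.03125$)
$n{\left(-3 \right)} + f{\left(8 \right)} Z = 6 \left(-3\right)^{2} + 8 \left(1 + 8\right) \left(- \frac{1}{32}\right) = 6 \cdot 9 + 8 \cdot 9 \left(- \frac{1}{32}\right) = 54 + 72 \left(- \frac{1}{32}\right) = 54 - \frac{9}{4} = \frac{207}{4}$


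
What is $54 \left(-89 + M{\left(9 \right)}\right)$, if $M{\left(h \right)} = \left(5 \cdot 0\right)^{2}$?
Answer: $-4806$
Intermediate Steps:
$M{\left(h \right)} = 0$ ($M{\left(h \right)} = 0^{2} = 0$)
$54 \left(-89 + M{\left(9 \right)}\right) = 54 \left(-89 + 0\right) = 54 \left(-89\right) = -4806$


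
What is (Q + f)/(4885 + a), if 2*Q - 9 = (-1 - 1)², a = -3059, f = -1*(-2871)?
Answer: 5755/3652 ≈ 1.5758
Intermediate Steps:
f = 2871
Q = 13/2 (Q = 9/2 + (-1 - 1)²/2 = 9/2 + (½)*(-2)² = 9/2 + (½)*4 = 9/2 + 2 = 13/2 ≈ 6.5000)
(Q + f)/(4885 + a) = (13/2 + 2871)/(4885 - 3059) = (5755/2)/1826 = (5755/2)*(1/1826) = 5755/3652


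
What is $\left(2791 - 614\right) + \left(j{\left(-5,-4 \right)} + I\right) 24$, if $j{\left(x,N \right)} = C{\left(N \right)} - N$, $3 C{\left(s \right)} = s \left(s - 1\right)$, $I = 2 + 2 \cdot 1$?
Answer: $2529$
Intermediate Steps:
$I = 4$ ($I = 2 + 2 = 4$)
$C{\left(s \right)} = \frac{s \left(-1 + s\right)}{3}$ ($C{\left(s \right)} = \frac{s \left(s - 1\right)}{3} = \frac{s \left(-1 + s\right)}{3}$)
$j{\left(x,N \right)} = - N + \frac{N \left(-1 + N\right)}{3}$ ($j{\left(x,N \right)} = \frac{N \left(-1 + N\right)}{3} - N = - N + \frac{N \left(-1 + N\right)}{3}$)
$\left(2791 - 614\right) + \left(j{\left(-5,-4 \right)} + I\right) 24 = \left(2791 - 614\right) + \left(\frac{1}{3} \left(-4\right) \left(-4 - 4\right) + 4\right) 24 = 2177 + \left(\frac{1}{3} \left(-4\right) \left(-8\right) + 4\right) 24 = 2177 + \left(\frac{32}{3} + 4\right) 24 = 2177 + \frac{44}{3} \cdot 24 = 2177 + 352 = 2529$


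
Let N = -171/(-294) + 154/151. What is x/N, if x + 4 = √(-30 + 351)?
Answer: -59192/23699 + 14798*√321/23699 ≈ 8.6897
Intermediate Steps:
x = -4 + √321 (x = -4 + √(-30 + 351) = -4 + √321 ≈ 13.916)
N = 23699/14798 (N = -171*(-1/294) + 154*(1/151) = 57/98 + 154/151 = 23699/14798 ≈ 1.6015)
x/N = (-4 + √321)/(23699/14798) = (-4 + √321)*(14798/23699) = -59192/23699 + 14798*√321/23699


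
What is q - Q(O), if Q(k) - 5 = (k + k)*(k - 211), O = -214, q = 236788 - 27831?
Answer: 27052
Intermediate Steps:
q = 208957
Q(k) = 5 + 2*k*(-211 + k) (Q(k) = 5 + (k + k)*(k - 211) = 5 + (2*k)*(-211 + k) = 5 + 2*k*(-211 + k))
q - Q(O) = 208957 - (5 - 422*(-214) + 2*(-214)**2) = 208957 - (5 + 90308 + 2*45796) = 208957 - (5 + 90308 + 91592) = 208957 - 1*181905 = 208957 - 181905 = 27052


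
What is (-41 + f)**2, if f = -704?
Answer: 555025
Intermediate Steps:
(-41 + f)**2 = (-41 - 704)**2 = (-745)**2 = 555025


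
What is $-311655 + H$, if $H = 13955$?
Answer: $-297700$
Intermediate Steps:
$-311655 + H = -311655 + 13955 = -297700$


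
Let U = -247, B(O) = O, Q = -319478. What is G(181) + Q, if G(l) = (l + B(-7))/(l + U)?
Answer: -3514287/11 ≈ -3.1948e+5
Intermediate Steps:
G(l) = (-7 + l)/(-247 + l) (G(l) = (l - 7)/(l - 247) = (-7 + l)/(-247 + l))
G(181) + Q = (-7 + 181)/(-247 + 181) - 319478 = 174/(-66) - 319478 = -1/66*174 - 319478 = -29/11 - 319478 = -3514287/11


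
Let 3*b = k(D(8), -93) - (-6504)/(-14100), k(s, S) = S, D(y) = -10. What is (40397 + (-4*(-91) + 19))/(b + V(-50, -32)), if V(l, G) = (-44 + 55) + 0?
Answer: -71874750/35521 ≈ -2023.4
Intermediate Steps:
V(l, G) = 11 (V(l, G) = 11 + 0 = 11)
b = -109817/3525 (b = (-93 - (-6504)/(-14100))/3 = (-93 - (-6504)*(-1)/14100)/3 = (-93 - 1*542/1175)/3 = (-93 - 542/1175)/3 = (1/3)*(-109817/1175) = -109817/3525 ≈ -31.154)
(40397 + (-4*(-91) + 19))/(b + V(-50, -32)) = (40397 + (-4*(-91) + 19))/(-109817/3525 + 11) = (40397 + (364 + 19))/(-71042/3525) = (40397 + 383)*(-3525/71042) = 40780*(-3525/71042) = -71874750/35521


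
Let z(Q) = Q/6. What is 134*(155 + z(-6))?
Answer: 20636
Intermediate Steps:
z(Q) = Q/6 (z(Q) = Q*(⅙) = Q/6)
134*(155 + z(-6)) = 134*(155 + (⅙)*(-6)) = 134*(155 - 1) = 134*154 = 20636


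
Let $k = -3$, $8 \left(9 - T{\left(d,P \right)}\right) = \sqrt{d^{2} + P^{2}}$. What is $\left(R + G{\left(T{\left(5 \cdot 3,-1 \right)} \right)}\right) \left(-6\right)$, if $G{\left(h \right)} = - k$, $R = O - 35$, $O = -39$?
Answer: $426$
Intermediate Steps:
$T{\left(d,P \right)} = 9 - \frac{\sqrt{P^{2} + d^{2}}}{8}$ ($T{\left(d,P \right)} = 9 - \frac{\sqrt{d^{2} + P^{2}}}{8} = 9 - \frac{\sqrt{P^{2} + d^{2}}}{8}$)
$R = -74$ ($R = -39 - 35 = -74$)
$G{\left(h \right)} = 3$ ($G{\left(h \right)} = \left(-1\right) \left(-3\right) = 3$)
$\left(R + G{\left(T{\left(5 \cdot 3,-1 \right)} \right)}\right) \left(-6\right) = \left(-74 + 3\right) \left(-6\right) = \left(-71\right) \left(-6\right) = 426$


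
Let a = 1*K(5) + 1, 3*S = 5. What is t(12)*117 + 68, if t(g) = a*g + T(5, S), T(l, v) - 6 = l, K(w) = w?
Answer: 9779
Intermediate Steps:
S = 5/3 (S = (⅓)*5 = 5/3 ≈ 1.6667)
T(l, v) = 6 + l
a = 6 (a = 1*5 + 1 = 5 + 1 = 6)
t(g) = 11 + 6*g (t(g) = 6*g + (6 + 5) = 6*g + 11 = 11 + 6*g)
t(12)*117 + 68 = (11 + 6*12)*117 + 68 = (11 + 72)*117 + 68 = 83*117 + 68 = 9711 + 68 = 9779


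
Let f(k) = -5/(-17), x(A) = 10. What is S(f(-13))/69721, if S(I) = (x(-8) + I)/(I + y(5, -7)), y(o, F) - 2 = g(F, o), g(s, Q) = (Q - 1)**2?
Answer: 175/21683231 ≈ 8.0708e-6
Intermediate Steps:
g(s, Q) = (-1 + Q)**2
f(k) = 5/17 (f(k) = -5*(-1/17) = 5/17)
y(o, F) = 2 + (-1 + o)**2
S(I) = (10 + I)/(18 + I) (S(I) = (10 + I)/(I + (2 + (-1 + 5)**2)) = (10 + I)/(I + (2 + 4**2)) = (10 + I)/(I + (2 + 16)) = (10 + I)/(I + 18) = (10 + I)/(18 + I))
S(f(-13))/69721 = ((10 + 5/17)/(18 + 5/17))/69721 = ((175/17)/(311/17))*(1/69721) = ((17/311)*(175/17))*(1/69721) = (175/311)*(1/69721) = 175/21683231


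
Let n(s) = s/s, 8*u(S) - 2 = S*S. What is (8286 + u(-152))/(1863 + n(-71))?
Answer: 44697/7456 ≈ 5.9948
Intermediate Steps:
u(S) = ¼ + S²/8 (u(S) = ¼ + (S*S)/8 = ¼ + S²/8)
n(s) = 1
(8286 + u(-152))/(1863 + n(-71)) = (8286 + (¼ + (⅛)*(-152)²))/(1863 + 1) = (8286 + (¼ + (⅛)*23104))/1864 = (8286 + (¼ + 2888))*(1/1864) = (8286 + 11553/4)*(1/1864) = (44697/4)*(1/1864) = 44697/7456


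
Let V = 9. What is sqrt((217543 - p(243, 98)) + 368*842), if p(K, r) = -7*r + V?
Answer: 2*sqrt(132019) ≈ 726.69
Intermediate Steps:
p(K, r) = 9 - 7*r (p(K, r) = -7*r + 9 = 9 - 7*r)
sqrt((217543 - p(243, 98)) + 368*842) = sqrt((217543 - (9 - 7*98)) + 368*842) = sqrt((217543 - (9 - 686)) + 309856) = sqrt((217543 - 1*(-677)) + 309856) = sqrt((217543 + 677) + 309856) = sqrt(218220 + 309856) = sqrt(528076) = 2*sqrt(132019)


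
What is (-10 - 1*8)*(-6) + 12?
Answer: 120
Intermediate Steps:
(-10 - 1*8)*(-6) + 12 = (-10 - 8)*(-6) + 12 = -18*(-6) + 12 = 108 + 12 = 120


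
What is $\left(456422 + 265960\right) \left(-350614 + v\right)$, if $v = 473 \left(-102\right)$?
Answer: $-288129284520$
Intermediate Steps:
$v = -48246$
$\left(456422 + 265960\right) \left(-350614 + v\right) = \left(456422 + 265960\right) \left(-350614 - 48246\right) = 722382 \left(-398860\right) = -288129284520$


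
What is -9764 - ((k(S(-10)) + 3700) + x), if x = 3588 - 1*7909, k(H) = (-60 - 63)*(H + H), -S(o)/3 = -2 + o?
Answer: -287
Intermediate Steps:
S(o) = 6 - 3*o (S(o) = -3*(-2 + o) = 6 - 3*o)
k(H) = -246*H
x = -4321 (x = 3588 - 7909 = -4321)
-9764 - ((k(S(-10)) + 3700) + x) = -9764 - ((-246*(6 - 3*(-10)) + 3700) - 4321) = -9764 - ((-246*(6 + 30) + 3700) - 4321) = -9764 - ((-246*36 + 3700) - 4321) = -9764 - ((-8856 + 3700) - 4321) = -9764 - (-5156 - 4321) = -9764 - 1*(-9477) = -9764 + 9477 = -287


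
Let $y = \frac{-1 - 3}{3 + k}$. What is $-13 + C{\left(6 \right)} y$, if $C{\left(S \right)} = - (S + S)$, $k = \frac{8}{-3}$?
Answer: $131$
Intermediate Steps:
$k = - \frac{8}{3}$ ($k = 8 \left(- \frac{1}{3}\right) = - \frac{8}{3} \approx -2.6667$)
$C{\left(S \right)} = - 2 S$
$y = -12$ ($y = \frac{-1 - 3}{3 - \frac{8}{3}} = - 4 \frac{1}{\frac{1}{3}} = \left(-4\right) 3 = -12$)
$-13 + C{\left(6 \right)} y = -13 + \left(-2\right) 6 \left(-12\right) = -13 - -144 = -13 + 144 = 131$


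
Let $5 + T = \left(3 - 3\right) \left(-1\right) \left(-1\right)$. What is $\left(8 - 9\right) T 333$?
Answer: $1665$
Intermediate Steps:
$T = -5$ ($T = -5 + \left(3 - 3\right) \left(-1\right) \left(-1\right) = -5 + 0 \left(-1\right) \left(-1\right) = -5 + 0 \left(-1\right) = -5 + 0 = -5$)
$\left(8 - 9\right) T 333 = \left(8 - 9\right) \left(-5\right) 333 = \left(-1\right) \left(-5\right) 333 = 5 \cdot 333 = 1665$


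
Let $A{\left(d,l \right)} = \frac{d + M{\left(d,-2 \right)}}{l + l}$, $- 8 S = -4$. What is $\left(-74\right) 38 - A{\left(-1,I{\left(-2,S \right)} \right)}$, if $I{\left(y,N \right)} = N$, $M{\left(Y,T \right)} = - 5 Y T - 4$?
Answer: $-2797$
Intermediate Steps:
$S = \frac{1}{2}$ ($S = \left(- \frac{1}{8}\right) \left(-4\right) = \frac{1}{2} \approx 0.5$)
$M{\left(Y,T \right)} = -4 - 5 T Y$ ($M{\left(Y,T \right)} = - 5 T Y - 4 = -4 - 5 T Y$)
$A{\left(d,l \right)} = \frac{-4 + 11 d}{2 l}$ ($A{\left(d,l \right)} = \frac{d - \left(4 - 10 d\right)}{l + l} = \frac{d + \left(-4 + 10 d\right)}{2 l} = \left(-4 + 11 d\right) \frac{1}{2 l} = \frac{-4 + 11 d}{2 l}$)
$\left(-74\right) 38 - A{\left(-1,I{\left(-2,S \right)} \right)} = \left(-74\right) 38 - \frac{\frac{1}{\frac{1}{2}} \left(-4 + 11 \left(-1\right)\right)}{2} = -2812 - \frac{1}{2} \cdot 2 \left(-4 - 11\right) = -2812 - \frac{1}{2} \cdot 2 \left(-15\right) = -2812 - -15 = -2812 + 15 = -2797$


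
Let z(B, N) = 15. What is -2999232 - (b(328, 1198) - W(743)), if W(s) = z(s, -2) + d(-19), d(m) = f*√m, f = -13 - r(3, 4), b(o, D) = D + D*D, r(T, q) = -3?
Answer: -4435619 - 10*I*√19 ≈ -4.4356e+6 - 43.589*I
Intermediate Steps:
b(o, D) = D + D²
f = -10 (f = -13 - 1*(-3) = -13 + 3 = -10)
d(m) = -10*√m
W(s) = 15 - 10*I*√19
-2999232 - (b(328, 1198) - W(743)) = -2999232 - (1198*(1 + 1198) - (15 - 10*I*√19)) = -2999232 - (1198*1199 + (-15 + 10*I*√19)) = -2999232 - (1436402 + (-15 + 10*I*√19)) = -2999232 - (1436387 + 10*I*√19) = -2999232 + (-1436387 - 10*I*√19) = -4435619 - 10*I*√19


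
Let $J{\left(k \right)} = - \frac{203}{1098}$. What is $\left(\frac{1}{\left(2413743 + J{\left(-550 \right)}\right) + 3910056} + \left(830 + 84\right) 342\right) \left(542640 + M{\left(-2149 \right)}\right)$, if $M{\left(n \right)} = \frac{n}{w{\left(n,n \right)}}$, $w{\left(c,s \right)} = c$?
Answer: $\frac{1177783026296989393710}{6943531099} \approx 1.6962 \cdot 10^{11}$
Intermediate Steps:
$J{\left(k \right)} = - \frac{203}{1098}$ ($J{\left(k \right)} = \left(-203\right) \frac{1}{1098} = - \frac{203}{1098}$)
$M{\left(n \right)} = 1$ ($M{\left(n \right)} = \frac{n}{n} = 1$)
$\left(\frac{1}{\left(2413743 + J{\left(-550 \right)}\right) + 3910056} + \left(830 + 84\right) 342\right) \left(542640 + M{\left(-2149 \right)}\right) = \left(\frac{1}{\left(2413743 - \frac{203}{1098}\right) + 3910056} + \left(830 + 84\right) 342\right) \left(542640 + 1\right) = \left(\frac{1}{\frac{2650289611}{1098} + 3910056} + 914 \cdot 342\right) 542641 = \left(\frac{1}{\frac{6943531099}{1098}} + 312588\right) 542641 = \left(\frac{1098}{6943531099} + 312588\right) 542641 = \frac{2170464499175310}{6943531099} \cdot 542641 = \frac{1177783026296989393710}{6943531099}$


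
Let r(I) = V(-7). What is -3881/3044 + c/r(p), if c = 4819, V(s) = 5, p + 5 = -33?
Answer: 14649631/15220 ≈ 962.53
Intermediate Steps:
p = -38 (p = -5 - 33 = -38)
r(I) = 5
-3881/3044 + c/r(p) = -3881/3044 + 4819/5 = 14649631/15220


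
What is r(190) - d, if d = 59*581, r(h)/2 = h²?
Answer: 37921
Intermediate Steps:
r(h) = 2*h²
d = 34279
r(190) - d = 2*190² - 1*34279 = 2*36100 - 34279 = 72200 - 34279 = 37921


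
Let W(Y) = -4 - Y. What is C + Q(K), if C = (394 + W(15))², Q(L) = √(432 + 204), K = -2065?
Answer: 140625 + 2*√159 ≈ 1.4065e+5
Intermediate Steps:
Q(L) = 2*√159 (Q(L) = √636 = 2*√159)
C = 140625 (C = (394 + (-4 - 1*15))² = (394 + (-4 - 15))² = (394 - 19)² = 375² = 140625)
C + Q(K) = 140625 + 2*√159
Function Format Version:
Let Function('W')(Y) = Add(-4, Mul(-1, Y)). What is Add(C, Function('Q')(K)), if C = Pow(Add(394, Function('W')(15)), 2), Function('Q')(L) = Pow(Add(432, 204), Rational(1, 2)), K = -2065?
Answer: Add(140625, Mul(2, Pow(159, Rational(1, 2)))) ≈ 1.4065e+5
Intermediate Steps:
Function('Q')(L) = Mul(2, Pow(159, Rational(1, 2))) (Function('Q')(L) = Pow(636, Rational(1, 2)) = Mul(2, Pow(159, Rational(1, 2))))
C = 140625 (C = Pow(Add(394, Add(-4, Mul(-1, 15))), 2) = Pow(Add(394, Add(-4, -15)), 2) = Pow(Add(394, -19), 2) = Pow(375, 2) = 140625)
Add(C, Function('Q')(K)) = Add(140625, Mul(2, Pow(159, Rational(1, 2))))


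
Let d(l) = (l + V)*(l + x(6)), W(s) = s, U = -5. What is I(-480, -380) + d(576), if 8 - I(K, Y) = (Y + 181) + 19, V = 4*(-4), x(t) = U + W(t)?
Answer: 323308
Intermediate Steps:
x(t) = -5 + t
V = -16
d(l) = (1 + l)*(-16 + l) (d(l) = (l - 16)*(l + (-5 + 6)) = (-16 + l)*(l + 1) = (-16 + l)*(1 + l) = (1 + l)*(-16 + l))
I(K, Y) = -192 - Y (I(K, Y) = 8 - ((Y + 181) + 19) = 8 - ((181 + Y) + 19) = 8 - (200 + Y) = 8 + (-200 - Y) = -192 - Y)
I(-480, -380) + d(576) = (-192 - 1*(-380)) + (-16 + 576² - 15*576) = (-192 + 380) + (-16 + 331776 - 8640) = 188 + 323120 = 323308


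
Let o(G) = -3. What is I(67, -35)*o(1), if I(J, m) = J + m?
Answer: -96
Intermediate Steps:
I(67, -35)*o(1) = (67 - 35)*(-3) = 32*(-3) = -96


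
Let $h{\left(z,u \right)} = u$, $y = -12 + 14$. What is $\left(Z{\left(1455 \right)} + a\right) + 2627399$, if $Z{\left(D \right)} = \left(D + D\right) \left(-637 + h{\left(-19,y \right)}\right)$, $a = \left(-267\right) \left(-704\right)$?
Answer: $967517$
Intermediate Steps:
$y = 2$
$a = 187968$
$Z{\left(D \right)} = - 1270 D$ ($Z{\left(D \right)} = \left(D + D\right) \left(-637 + 2\right) = 2 D \left(-635\right) = - 1270 D$)
$\left(Z{\left(1455 \right)} + a\right) + 2627399 = \left(\left(-1270\right) 1455 + 187968\right) + 2627399 = \left(-1847850 + 187968\right) + 2627399 = -1659882 + 2627399 = 967517$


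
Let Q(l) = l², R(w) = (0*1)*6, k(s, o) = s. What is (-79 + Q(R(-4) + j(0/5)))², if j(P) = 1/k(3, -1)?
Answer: 504100/81 ≈ 6223.5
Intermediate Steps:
j(P) = ⅓ (j(P) = 1/3 = ⅓)
R(w) = 0 (R(w) = 0*6 = 0)
(-79 + Q(R(-4) + j(0/5)))² = (-79 + (0 + ⅓)²)² = (-79 + (⅓)²)² = (-79 + ⅑)² = (-710/9)² = 504100/81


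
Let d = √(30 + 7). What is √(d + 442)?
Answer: √(442 + √37) ≈ 21.168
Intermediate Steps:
d = √37 ≈ 6.0828
√(d + 442) = √(√37 + 442) = √(442 + √37)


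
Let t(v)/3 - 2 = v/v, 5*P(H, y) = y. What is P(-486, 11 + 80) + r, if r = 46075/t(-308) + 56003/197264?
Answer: 45608773351/8876880 ≈ 5137.9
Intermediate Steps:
P(H, y) = y/5
t(v) = 9 (t(v) = 6 + 3*(v/v) = 6 + 3*1 = 6 + 3 = 9)
r = 9089442827/1775376 (r = 46075/9 + 56003/197264 = 9089442827/1775376 ≈ 5119.7)
P(-486, 11 + 80) + r = (11 + 80)/5 + 9089442827/1775376 = (⅕)*91 + 9089442827/1775376 = 91/5 + 9089442827/1775376 = 45608773351/8876880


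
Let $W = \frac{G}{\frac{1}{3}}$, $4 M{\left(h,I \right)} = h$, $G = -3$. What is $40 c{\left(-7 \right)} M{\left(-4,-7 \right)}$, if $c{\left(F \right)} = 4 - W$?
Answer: $-520$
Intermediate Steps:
$M{\left(h,I \right)} = \frac{h}{4}$
$W = -9$ ($W = - \frac{3}{\frac{1}{3}} = - 3 \frac{1}{\frac{1}{3}} = \left(-3\right) 3 = -9$)
$c{\left(F \right)} = 13$ ($c{\left(F \right)} = 4 - -9 = 4 + 9 = 13$)
$40 c{\left(-7 \right)} M{\left(-4,-7 \right)} = 40 \cdot 13 \cdot \frac{1}{4} \left(-4\right) = 520 \left(-1\right) = -520$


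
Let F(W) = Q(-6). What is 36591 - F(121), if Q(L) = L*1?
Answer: 36597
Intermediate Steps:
Q(L) = L
F(W) = -6
36591 - F(121) = 36591 - 1*(-6) = 36591 + 6 = 36597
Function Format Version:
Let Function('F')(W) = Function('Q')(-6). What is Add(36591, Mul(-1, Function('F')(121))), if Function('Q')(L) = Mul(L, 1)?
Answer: 36597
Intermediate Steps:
Function('Q')(L) = L
Function('F')(W) = -6
Add(36591, Mul(-1, Function('F')(121))) = Add(36591, Mul(-1, -6)) = Add(36591, 6) = 36597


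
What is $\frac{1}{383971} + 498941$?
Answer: $\frac{191578874712}{383971} \approx 4.9894 \cdot 10^{5}$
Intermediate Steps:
$\frac{1}{383971} + 498941 = \frac{191578874712}{383971}$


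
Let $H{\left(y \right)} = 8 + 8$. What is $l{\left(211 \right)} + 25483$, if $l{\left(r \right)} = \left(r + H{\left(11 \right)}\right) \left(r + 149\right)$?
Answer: $107203$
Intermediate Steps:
$H{\left(y \right)} = 16$
$l{\left(r \right)} = \left(16 + r\right) \left(149 + r\right)$ ($l{\left(r \right)} = \left(r + 16\right) \left(r + 149\right) = \left(16 + r\right) \left(149 + r\right)$)
$l{\left(211 \right)} + 25483 = \left(2384 + 211^{2} + 165 \cdot 211\right) + 25483 = \left(2384 + 44521 + 34815\right) + 25483 = 81720 + 25483 = 107203$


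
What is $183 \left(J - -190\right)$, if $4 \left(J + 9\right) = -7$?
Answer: $\frac{131211}{4} \approx 32803.0$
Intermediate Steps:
$J = - \frac{43}{4}$ ($J = -9 + \frac{1}{4} \left(-7\right) = -9 - \frac{7}{4} = - \frac{43}{4} \approx -10.75$)
$183 \left(J - -190\right) = 183 \left(- \frac{43}{4} - -190\right) = 183 \left(- \frac{43}{4} + 190\right) = 183 \cdot \frac{717}{4} = \frac{131211}{4}$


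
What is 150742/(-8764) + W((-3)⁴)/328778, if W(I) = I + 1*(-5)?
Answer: -12389996803/720352598 ≈ -17.200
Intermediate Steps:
W(I) = -5 + I (W(I) = I - 5 = -5 + I)
150742/(-8764) + W((-3)⁴)/328778 = 150742/(-8764) + (-5 + (-3)⁴)/328778 = 150742*(-1/8764) + (-5 + 81)*(1/328778) = -75371/4382 + 76*(1/328778) = -75371/4382 + 38/164389 = -12389996803/720352598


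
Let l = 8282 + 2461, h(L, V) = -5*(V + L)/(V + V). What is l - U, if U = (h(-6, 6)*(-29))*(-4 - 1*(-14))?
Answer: 10743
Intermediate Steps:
h(L, V) = -5*(L + V)/(2*V)
U = 0 (U = (((5/2)*(-1*(-6) - 1*6)/6)*(-29))*(-4 - 1*(-14)) = (((5/2)*(1/6)*(6 - 6))*(-29))*(-4 + 14) = (((5/2)*(1/6)*0)*(-29))*10 = (0*(-29))*10 = 0*10 = 0)
l = 10743
l - U = 10743 - 1*0 = 10743 + 0 = 10743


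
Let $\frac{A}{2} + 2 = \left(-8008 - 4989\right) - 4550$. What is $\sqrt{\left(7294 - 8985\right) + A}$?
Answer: $i \sqrt{36789} \approx 191.8 i$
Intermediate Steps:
$A = -35098$ ($A = -4 + 2 \left(\left(-8008 - 4989\right) - 4550\right) = -4 + 2 \left(-12997 - 4550\right) = -4 + 2 \left(-17547\right) = -4 - 35094 = -35098$)
$\sqrt{\left(7294 - 8985\right) + A} = \sqrt{\left(7294 - 8985\right) - 35098} = \sqrt{-1691 - 35098} = \sqrt{-36789} = i \sqrt{36789}$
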